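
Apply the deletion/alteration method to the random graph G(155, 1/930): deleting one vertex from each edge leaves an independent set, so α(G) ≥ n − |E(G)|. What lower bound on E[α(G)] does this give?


E[|E(G)|] = C(155, 2)·p = 11935 · (1/930) = 77/6.
E[α(G)] ≥ n − E[|E(G)|] = 155 − 77/6 = 853/6.
Numerically: ≈ 142.16667.
(This is only a lower bound; the true E[α(G)] may be larger.)

E[α(G)] ≥ 853/6 ≈ 142.16667.


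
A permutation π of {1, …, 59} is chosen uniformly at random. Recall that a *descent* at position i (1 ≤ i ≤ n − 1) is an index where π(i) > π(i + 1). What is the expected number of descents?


Write X = Σ X_I over i = 1, …, 58, with X_I the indicator of one descent.
There are 58 indicators.
For each fixed i, the pair (π(i), π(i+1)) is a uniformly random ordered pair of distinct values from {1, …, 59}; by symmetry P[π(i) > π(i+1)] = 1/2.
By linearity: E[X] = 58 · (1/2) = (59 − 1) · (1/2) = 29 ≈ 29.000000.

E[X] = 29 = 29.000000.


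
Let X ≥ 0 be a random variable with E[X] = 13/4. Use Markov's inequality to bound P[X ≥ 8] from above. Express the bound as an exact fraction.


μ = E[X] = 13/4, a = 8.
Markov: P[X ≥ 8] ≤ μ/a = (13/4)/8 = 13/32.
Numerically: ≈ 0.406.
(Since a = 8 > μ = 3.250, the bound 13/32 is < 1 and informative.)

P[X ≥ 8] ≤ 13/32 ≈ 0.406.


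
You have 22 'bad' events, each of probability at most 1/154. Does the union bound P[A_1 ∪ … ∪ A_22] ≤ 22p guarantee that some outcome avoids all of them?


Union bound: P[∪_{i=1}^{22} A_i] ≤ Σ_i P[A_i] ≤ 22·p = 22·(1/154) = 1/7.
Numerically: 1/7 ≈ 0.1428571.
Is 1/7 < 1? YES.
Since P[∪ A_i] ≤ 1/7 < 1, the complement has P[∩ A_i^c] ≥ 1 − 1/7 = 6/7 > 0, so some outcome avoids every A_i.

22·p = 1/7 ≈ 0.1428571; existence CERTIFIED by the union bound.


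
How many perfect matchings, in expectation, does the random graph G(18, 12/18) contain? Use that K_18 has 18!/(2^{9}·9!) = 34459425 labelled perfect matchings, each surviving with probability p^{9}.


K_18 has 18!/(2^{9}·9!) = 34459425 labelled perfect matchings.
For each such perfect matching H, let X_H = 1 if all 9 edges of H are present in G. Then P[X_H = 1] = p^{9} = (2/3)^{9} = 512/19683.
Summing the indicators: E[X] = Σ_H E[X_H] = 34459425 · p^{9} = 34459425 · 512/19683 = 217817600/243.
Numerically: E[X] ≈ 8.964e+05.

E[X] = 34459425 · (2/3)^{9} = 217817600/243 ≈ 8.964e+05.


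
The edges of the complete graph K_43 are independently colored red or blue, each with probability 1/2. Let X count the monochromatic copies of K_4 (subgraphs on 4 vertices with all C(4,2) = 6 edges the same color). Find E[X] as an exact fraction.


Let X = Σ_S X_S over the C(43, 4) = 123410 subsets S of size 4, where X_S = 1 if the K_4 on S is monochromatic.
For a fixed S, the K_4 on S has C(4, 2) = 6 edges. P[all 6 edges red] = (1/2)^6, and likewise for blue, so P[monochromatic] = 2·(1/2)^6 = 2^{1 − 6} = 1/32.
Summing: E[X] = C(43, 4) · 2^{1 − 6} = 123410 · 1/32 = 61705/16.
Numerically: E[X] ≈ 3856.562.

E[X] = C(43,4)·2^(1−C(4,2)) = 61705/16 ≈ 3856.562.


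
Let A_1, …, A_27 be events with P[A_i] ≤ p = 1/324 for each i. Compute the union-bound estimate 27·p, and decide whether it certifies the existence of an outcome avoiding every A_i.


Union bound: P[∪_{i=1}^{27} A_i] ≤ Σ_i P[A_i] ≤ 27·p = 27·(1/324) = 1/12.
Numerically: 1/12 ≈ 0.083.
Is 1/12 < 1? YES.
Since P[∪ A_i] ≤ 1/12 < 1, the complement has P[∩ A_i^c] ≥ 1 − 1/12 = 11/12 > 0, so some outcome avoids every A_i.

27·p = 1/12 ≈ 0.083; existence CERTIFIED by the union bound.


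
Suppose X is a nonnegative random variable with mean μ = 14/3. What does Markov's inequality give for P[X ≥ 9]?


μ = E[X] = 14/3, a = 9.
Markov: P[X ≥ 9] ≤ μ/a = (14/3)/9 = 14/27.
Numerically: ≈ 0.518519.
(Since a = 9 > μ = 4.666667, the bound 14/27 is < 1 and informative.)

P[X ≥ 9] ≤ 14/27 ≈ 0.518519.


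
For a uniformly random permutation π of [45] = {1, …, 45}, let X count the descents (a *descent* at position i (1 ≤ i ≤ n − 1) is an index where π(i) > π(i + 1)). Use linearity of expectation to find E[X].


Write X = Σ X_I over i = 1, …, 44, with X_I the indicator of one descent.
There are 44 indicators.
For each fixed i, the pair (π(i), π(i+1)) is a uniformly random ordered pair of distinct values from {1, …, 45}; by symmetry P[π(i) > π(i+1)] = 1/2.
By linearity: E[X] = 44 · (1/2) = (45 − 1) · (1/2) = 22 ≈ 22.0000.

E[X] = 22 = 22.0000.


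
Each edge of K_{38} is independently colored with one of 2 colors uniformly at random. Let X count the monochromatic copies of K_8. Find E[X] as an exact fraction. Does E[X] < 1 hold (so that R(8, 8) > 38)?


E[X] = C(38, 8) · 2^{1 − 28} = 48903492 · 2^{−27} = 48903492/134217728.
As a reduced fraction: E[X] = 12225873/33554432 ≈ 0.364.
Is E[X] < 1? YES.
Since E[X] < 1, there exists a 2-coloring of K_{38} with no monochromatic K_8; hence R(8, 8) > 38.

E[X] = 12225873/33554432 ≈ 0.364; E[X] < 1, so R(8, 8) > 38.


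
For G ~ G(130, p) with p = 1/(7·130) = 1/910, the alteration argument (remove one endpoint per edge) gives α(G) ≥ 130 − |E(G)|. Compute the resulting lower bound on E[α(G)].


E[|E(G)|] = C(130, 2)·p = 8385 · (1/910) = 129/14.
E[α(G)] ≥ n − E[|E(G)|] = 130 − 129/14 = 1691/14.
Numerically: ≈ 120.78571.
(This is only a lower bound; the true E[α(G)] may be larger.)

E[α(G)] ≥ 1691/14 ≈ 120.78571.


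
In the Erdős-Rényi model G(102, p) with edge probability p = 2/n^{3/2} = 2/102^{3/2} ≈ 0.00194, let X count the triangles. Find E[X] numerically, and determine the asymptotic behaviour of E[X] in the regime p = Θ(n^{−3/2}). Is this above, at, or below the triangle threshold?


Number of potential triangles: C(102, 3) = 171700.
Each occurs with probability p³ ≈ (0.00194)³ ≈ 7.31795e-09.
By linearity: E[X] = C(102, 3)·p³ ≈ 171700 · 7.31795e-09 ≈ 0.001.
Since α = 3/2 > 1, p = c/n^{3/2} = o(1/n) is below the triangle threshold p ~ 1/n. Asymptotically E[X] ~ (c³/6)·n^{3(1−α)} = (2³/6)·n^{-1.5} → 0, so by Markov's inequality G has no triangles w.h.p.

E[X] ≈ 0.001; in regime p = Θ(1/n^{3/2}) E[X] tends to 0 (below the triangle threshold p ~ 1/n).


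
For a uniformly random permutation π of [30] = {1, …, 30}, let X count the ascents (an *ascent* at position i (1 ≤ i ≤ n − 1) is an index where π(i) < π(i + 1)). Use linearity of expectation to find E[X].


Write X = Σ X_I over i = 1, …, 29, with X_I the indicator of one ascent.
There are 29 indicators.
For each fixed i, the pair (π(i), π(i+1)) is a uniformly random ordered pair of distinct values from {1, …, 30}; by symmetry P[π(i) < π(i+1)] = 1/2.
By linearity: E[X] = 29 · (1/2) = (30 − 1) · (1/2) = 29/2 ≈ 14.50000.

E[X] = 29/2 = 14.50000.


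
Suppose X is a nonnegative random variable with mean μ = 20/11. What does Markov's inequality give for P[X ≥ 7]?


μ = E[X] = 20/11, a = 7.
Markov: P[X ≥ 7] ≤ μ/a = (20/11)/7 = 20/77.
Numerically: ≈ 0.259740.
(Since a = 7 > μ = 1.818182, the bound 20/77 is < 1 and informative.)

P[X ≥ 7] ≤ 20/77 ≈ 0.259740.


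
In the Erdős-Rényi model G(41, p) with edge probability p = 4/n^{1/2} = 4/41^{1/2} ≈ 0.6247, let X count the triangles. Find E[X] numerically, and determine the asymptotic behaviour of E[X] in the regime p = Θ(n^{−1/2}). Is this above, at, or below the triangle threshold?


Number of potential triangles: C(41, 3) = 10660.
Each occurs with probability p³ ≈ (0.6247)³ ≈ 2.4378343e-01.
By linearity: E[X] = C(41, 3)·p³ ≈ 10660 · 2.4378343e-01 ≈ 2598.73140.
Since α = 1/2 < 1, p = c/n^{1/2} ≫ 1/n is above the triangle threshold p ~ 1/n. Asymptotically E[X] ~ (c³/6)·n^{3(1−α)} = (4³/6)·n^{1.5} → ∞; triangles are abundant w.h.p.

E[X] ≈ 2598.73140; in regime p = Θ(1/n^{1/2}) E[X] diverges (above the triangle threshold p ~ 1/n).


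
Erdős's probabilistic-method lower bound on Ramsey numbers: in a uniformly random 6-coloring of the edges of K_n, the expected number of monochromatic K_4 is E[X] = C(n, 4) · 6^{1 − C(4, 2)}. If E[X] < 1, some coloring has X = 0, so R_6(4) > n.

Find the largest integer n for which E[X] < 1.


We need C(n, 4) · 6^{1 − 6} < 1, i.e. C(n, 4) < 6^{6 − 1} = 7776.
Check values of n near the boundary:
  n = 16: C(16, 4) = 1820; 1820 < 7776? YES
  n = 17: C(17, 4) = 2380; 2380 < 7776? YES
  n = 18: C(18, 4) = 3060; 3060 < 7776? YES
  n = 19: C(19, 4) = 3876; 3876 < 7776? YES
  n = 20: C(20, 4) = 4845; 4845 < 7776? YES
  n = 21: C(21, 4) = 5985; 5985 < 7776? YES
  n = 22: C(22, 4) = 7315; 7315 < 7776? YES
  n = 23: C(23, 4) = 8855; 8855 < 7776? NO
The largest n with C(n, 4) < 7776 is n = 22 (where E[X] = 7315/7776 ≈ 0.940715). Hence R_6(4) > 22, i.e. R_6(4) ≥ 23.

Largest n = 22; hence R_6(4) > 22.


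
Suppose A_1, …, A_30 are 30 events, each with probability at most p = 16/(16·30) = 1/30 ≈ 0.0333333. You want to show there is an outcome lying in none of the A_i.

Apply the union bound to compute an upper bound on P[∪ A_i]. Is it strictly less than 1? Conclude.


Union bound: P[∪_{i=1}^{30} A_i] ≤ Σ_i P[A_i] ≤ 30·p = 30·(1/30) = 1.
Numerically: 1 ≈ 1.0000000.
Is 1 < 1? NO.
Since the bound 1 is ≥ 1, the union bound is uninformative here; it does NOT by itself certify existence.

30·p = 1 ≈ 1.0000000; existence NOT certified by the union bound.


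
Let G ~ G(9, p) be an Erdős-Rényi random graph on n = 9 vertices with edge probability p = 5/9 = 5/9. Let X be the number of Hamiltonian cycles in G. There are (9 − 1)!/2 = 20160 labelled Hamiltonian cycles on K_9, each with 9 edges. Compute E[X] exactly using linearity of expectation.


K_9 has (9 − 1)!/2 = 20160 labelled Hamiltonian cycles.
For each such Hamiltonian cycle H, let X_H = 1 if all 9 edges of H are present in G. Then P[X_H = 1] = p^{9} = (5/9)^{9} = 1953125/387420489.
By linearity of expectation: E[X] = Σ_H E[X_H] = 20160 · p^{9} = 20160 · 1953125/387420489 = 4375000000/43046721.
Numerically: E[X] ≈ 101.63.

E[X] = 20160 · (5/9)^{9} = 4375000000/43046721 ≈ 101.63.


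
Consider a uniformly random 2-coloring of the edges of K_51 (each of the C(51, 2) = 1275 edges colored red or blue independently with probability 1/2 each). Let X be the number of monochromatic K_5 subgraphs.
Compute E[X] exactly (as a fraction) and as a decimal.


Let X = Σ_S X_S over the C(51, 5) = 2349060 subsets S of size 5, where X_S = 1 if the K_5 on S is monochromatic.
For a fixed S, the K_5 on S has C(5, 2) = 10 edges. P[all 10 edges red] = (1/2)^10, and likewise for blue, so P[monochromatic] = 2·(1/2)^10 = 2^{1 − 10} = 1/512.
Summing: E[X] = C(51, 5) · 2^{1 − 10} = 2349060 · 1/512 = 587265/128.
Numerically: E[X] ≈ 4588.00781.

E[X] = C(51,5)·2^(1−C(5,2)) = 587265/128 ≈ 4588.00781.


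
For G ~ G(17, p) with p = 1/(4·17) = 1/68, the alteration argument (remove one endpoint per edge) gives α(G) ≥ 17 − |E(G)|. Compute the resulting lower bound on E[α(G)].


E[|E(G)|] = C(17, 2)·p = 136 · (1/68) = 2.
E[α(G)] ≥ n − E[|E(G)|] = 17 − 2 = 15.
Numerically: ≈ 15.0000.
(This is only a lower bound; the true E[α(G)] may be larger.)

E[α(G)] ≥ 15 ≈ 15.0000.


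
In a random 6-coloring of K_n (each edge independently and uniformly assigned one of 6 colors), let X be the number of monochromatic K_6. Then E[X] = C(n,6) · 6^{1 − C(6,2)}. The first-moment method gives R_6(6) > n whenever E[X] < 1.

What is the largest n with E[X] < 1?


We need C(n, 6) · 6^{1 − 15} < 1, i.e. C(n, 6) < 6^{15 − 1} = 78364164096.
Check values of n near the boundary:
  n = 196: C(196, 6) = 72887293024; 72887293024 < 78364164096? YES
  n = 197: C(197, 6) = 75176946208; 75176946208 < 78364164096? YES
  n = 198: C(198, 6) = 77526225777; 77526225777 < 78364164096? YES
  n = 199: C(199, 6) = 79936367511; 79936367511 < 78364164096? NO
The largest n with C(n, 6) < 78364164096 is n = 198 (where E[X] = 25842075259/26121388032 ≈ 0.9893). Hence R_6(6) > 198, i.e. R_6(6) ≥ 199.

Largest n = 198; hence R_6(6) > 198.


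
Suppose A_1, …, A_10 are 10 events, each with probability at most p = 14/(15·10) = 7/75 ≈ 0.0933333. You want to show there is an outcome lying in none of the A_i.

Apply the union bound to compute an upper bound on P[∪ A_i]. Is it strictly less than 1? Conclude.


Union bound: P[∪_{i=1}^{10} A_i] ≤ Σ_i P[A_i] ≤ 10·p = 10·(7/75) = 14/15.
Numerically: 14/15 ≈ 0.9333333.
Is 14/15 < 1? YES.
Since P[∪ A_i] ≤ 14/15 < 1, the complement has P[∩ A_i^c] ≥ 1 − 14/15 = 1/15 > 0, so some outcome avoids every A_i.

10·p = 14/15 ≈ 0.9333333; existence CERTIFIED by the union bound.


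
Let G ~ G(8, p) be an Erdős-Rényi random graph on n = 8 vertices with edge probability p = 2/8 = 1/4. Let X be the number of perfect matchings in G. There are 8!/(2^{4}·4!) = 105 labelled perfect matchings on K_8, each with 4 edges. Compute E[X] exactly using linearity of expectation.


K_8 has 8!/(2^{4}·4!) = 105 labelled perfect matchings.
For each such perfect matching H, let X_H = 1 if all 4 edges of H are present in G. Then P[X_H = 1] = p^{4} = (1/4)^{4} = 1/256.
Summing the indicators: E[X] = Σ_H E[X_H] = 105 · p^{4} = 105 · 1/256 = 105/256.
Numerically: E[X] ≈ 0.41016.

E[X] = 105 · (1/4)^{4} = 105/256 ≈ 0.41016.


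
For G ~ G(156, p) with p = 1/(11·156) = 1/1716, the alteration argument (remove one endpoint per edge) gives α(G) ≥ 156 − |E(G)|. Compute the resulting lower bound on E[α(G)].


E[|E(G)|] = C(156, 2)·p = 12090 · (1/1716) = 155/22.
E[α(G)] ≥ n − E[|E(G)|] = 156 − 155/22 = 3277/22.
Numerically: ≈ 148.9545.
(This is only a lower bound; the true E[α(G)] may be larger.)

E[α(G)] ≥ 3277/22 ≈ 148.9545.


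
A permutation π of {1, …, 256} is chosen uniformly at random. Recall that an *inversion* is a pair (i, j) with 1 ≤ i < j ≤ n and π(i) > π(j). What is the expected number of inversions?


Write X = Σ X_I over the C(256, 2) = 32640 pairs i < j, with X_I the indicator of one inversion.
There are 32640 indicators.
For each fixed pair i < j, the values π(i) and π(j) are two distinct elements of {1, …, 256} in uniformly random order; by symmetry P[π(i) > π(j)] = 1/2.
By linearity: E[X] = 32640 · (1/2) = C(256, 2) · (1/2) = 32640/2 = 16320 ≈ 16320.000000.

E[X] = 16320 = 16320.000000.


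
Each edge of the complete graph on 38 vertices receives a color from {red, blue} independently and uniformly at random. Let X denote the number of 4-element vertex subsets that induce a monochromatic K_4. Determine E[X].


Let X = Σ_S X_S over the C(38, 4) = 73815 subsets S of size 4, where X_S = 1 if the K_4 on S is monochromatic.
For a fixed S, the K_4 on S has C(4, 2) = 6 edges. P[all 6 edges red] = (1/2)^6, and likewise for blue, so P[monochromatic] = 2·(1/2)^6 = 2^{1 − 6} = 1/32.
By linearity of expectation: E[X] = C(38, 4) · 2^{1 − 6} = 73815 · 1/32 = 73815/32.
Numerically: E[X] ≈ 2306.71875.

E[X] = C(38,4)·2^(1−C(4,2)) = 73815/32 ≈ 2306.71875.


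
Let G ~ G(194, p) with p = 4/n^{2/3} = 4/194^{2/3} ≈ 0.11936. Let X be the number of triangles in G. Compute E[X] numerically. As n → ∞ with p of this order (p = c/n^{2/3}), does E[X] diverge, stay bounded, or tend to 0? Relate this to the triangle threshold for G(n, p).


Number of potential triangles: C(194, 3) = 1198144.
Each occurs with probability p³ ≈ (0.11936)³ ≈ 1.70049952e-03.
By linearity: E[X] = C(194, 3)·p³ ≈ 1198144 · 1.70049952e-03 ≈ 2037.443299.
Since α = 2/3 < 1, p = c/n^{2/3} ≫ 1/n is above the triangle threshold p ~ 1/n. Asymptotically E[X] ~ (c³/6)·n^{3(1−α)} = (4³/6)·n^{1} → ∞; triangles are abundant w.h.p.

E[X] ≈ 2037.443299; in regime p = Θ(1/n^{2/3}) E[X] diverges (above the triangle threshold p ~ 1/n).


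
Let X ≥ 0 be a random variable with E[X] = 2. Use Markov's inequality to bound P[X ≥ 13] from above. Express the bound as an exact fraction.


μ = E[X] = 2, a = 13.
Markov: P[X ≥ 13] ≤ μ/a = (2)/13 = 2/13.
Numerically: ≈ 0.15385.
(Since a = 13 > μ = 2.00000, the bound 2/13 is < 1 and informative.)

P[X ≥ 13] ≤ 2/13 ≈ 0.15385.


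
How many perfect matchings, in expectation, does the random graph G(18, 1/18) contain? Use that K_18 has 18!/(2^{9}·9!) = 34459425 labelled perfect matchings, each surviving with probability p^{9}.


K_18 has 18!/(2^{9}·9!) = 34459425 labelled perfect matchings.
For each such perfect matching H, let X_H = 1 if all 9 edges of H are present in G. Then P[X_H = 1] = p^{9} = (1/18)^{9} = 1/198359290368.
By linearity: E[X] = Σ_H E[X_H] = 34459425 · p^{9} = 34459425 · 1/198359290368 = 425425/2448880128.
Numerically: E[X] ≈ 0.000173722.

E[X] = 34459425 · (1/18)^{9} = 425425/2448880128 ≈ 0.000173722.


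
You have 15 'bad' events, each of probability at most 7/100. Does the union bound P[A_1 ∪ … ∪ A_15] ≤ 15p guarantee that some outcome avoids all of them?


Union bound: P[∪_{i=1}^{15} A_i] ≤ Σ_i P[A_i] ≤ 15·p = 15·(7/100) = 21/20.
Numerically: 21/20 ≈ 1.0500.
Is 21/20 < 1? NO.
Since the bound 21/20 is ≥ 1, the union bound is uninformative here; it does NOT by itself certify existence.

15·p = 21/20 ≈ 1.0500; existence NOT certified by the union bound.


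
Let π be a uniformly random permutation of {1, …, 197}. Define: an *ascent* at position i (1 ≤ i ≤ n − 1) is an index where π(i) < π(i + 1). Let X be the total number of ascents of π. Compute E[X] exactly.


Write X = Σ X_I over i = 1, …, 196, with X_I the indicator of one ascent.
There are 196 indicators.
For each fixed i, the pair (π(i), π(i+1)) is a uniformly random ordered pair of distinct values from {1, …, 197}; by symmetry P[π(i) < π(i+1)] = 1/2.
By linearity: E[X] = 196 · (1/2) = (197 − 1) · (1/2) = 98 ≈ 98.00000.

E[X] = 98 = 98.00000.


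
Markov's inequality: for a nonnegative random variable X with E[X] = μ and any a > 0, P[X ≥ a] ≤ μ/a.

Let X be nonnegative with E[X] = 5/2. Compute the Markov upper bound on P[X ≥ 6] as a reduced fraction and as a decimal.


μ = E[X] = 5/2, a = 6.
Markov: P[X ≥ 6] ≤ μ/a = (5/2)/6 = 5/12.
Numerically: ≈ 0.4167.
(Since a = 6 > μ = 2.5000, the bound 5/12 is < 1 and informative.)

P[X ≥ 6] ≤ 5/12 ≈ 0.4167.


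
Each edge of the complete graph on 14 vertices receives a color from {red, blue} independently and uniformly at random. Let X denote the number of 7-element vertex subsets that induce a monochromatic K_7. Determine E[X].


Let X = Σ_S X_S over the C(14, 7) = 3432 subsets S of size 7, where X_S = 1 if the K_7 on S is monochromatic.
For a fixed S, the K_7 on S has C(7, 2) = 21 edges. P[all 21 edges red] = (1/2)^21, and likewise for blue, so P[monochromatic] = 2·(1/2)^21 = 2^{1 − 21} = 1/1048576.
Summing: E[X] = C(14, 7) · 2^{1 − 21} = 3432 · 1/1048576 = 429/131072.
Numerically: E[X] ≈ 0.00327.

E[X] = C(14,7)·2^(1−C(7,2)) = 429/131072 ≈ 0.00327.


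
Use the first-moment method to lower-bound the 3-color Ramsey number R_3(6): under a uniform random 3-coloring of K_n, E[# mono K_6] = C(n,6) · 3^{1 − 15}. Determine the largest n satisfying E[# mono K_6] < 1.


We need C(n, 6) · 3^{1 − 15} < 1, i.e. C(n, 6) < 3^{15 − 1} = 4782969.
Check values of n near the boundary:
  n = 38: C(38, 6) = 2760681; 2760681 < 4782969? YES
  n = 39: C(39, 6) = 3262623; 3262623 < 4782969? YES
  n = 40: C(40, 6) = 3838380; 3838380 < 4782969? YES
  n = 41: C(41, 6) = 4496388; 4496388 < 4782969? YES
  n = 42: C(42, 6) = 5245786; 5245786 < 4782969? NO
The largest n with C(n, 6) < 4782969 is n = 41 (where E[X] = 1498796/1594323 ≈ 0.9400830). Hence R_3(6) > 41, i.e. R_3(6) ≥ 42.

Largest n = 41; hence R_3(6) > 41.


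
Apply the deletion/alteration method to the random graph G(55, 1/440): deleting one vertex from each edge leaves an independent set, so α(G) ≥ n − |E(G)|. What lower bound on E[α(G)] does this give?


E[|E(G)|] = C(55, 2)·p = 1485 · (1/440) = 27/8.
E[α(G)] ≥ n − E[|E(G)|] = 55 − 27/8 = 413/8.
Numerically: ≈ 51.6250.
(This is only a lower bound; the true E[α(G)] may be larger.)

E[α(G)] ≥ 413/8 ≈ 51.6250.


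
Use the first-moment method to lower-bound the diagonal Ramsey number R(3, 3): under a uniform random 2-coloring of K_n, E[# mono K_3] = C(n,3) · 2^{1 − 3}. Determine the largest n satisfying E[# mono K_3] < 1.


We need C(n, 3) · 2^{1 − 3} < 1, i.e. C(n, 3) < 2^{3 − 1} = 4.
Check values of n near the boundary:
  n = 3: C(3, 3) = 1; 1 < 4? YES
  n = 4: C(4, 3) = 4; 4 < 4? NO
  n = 5: C(5, 3) = 10; 10 < 4? NO
The largest n with C(n, 3) < 4 is n = 3 (where E[X] = 1/4 ≈ 0.250000). Hence R(3, 3) > 3, i.e. R(3, 3) ≥ 4.

Largest n = 3; hence R(3, 3) > 3.


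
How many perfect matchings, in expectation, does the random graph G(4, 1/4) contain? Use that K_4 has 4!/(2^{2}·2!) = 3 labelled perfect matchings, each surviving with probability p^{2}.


K_4 has 4!/(2^{2}·2!) = 3 labelled perfect matchings.
For each such perfect matching H, let X_H = 1 if all 2 edges of H are present in G. Then P[X_H = 1] = p^{2} = (1/4)^{2} = 1/16.
Summing the indicators: E[X] = Σ_H E[X_H] = 3 · p^{2} = 3 · 1/16 = 3/16.
Numerically: E[X] ≈ 0.1875.

E[X] = 3 · (1/4)^{2} = 3/16 ≈ 0.1875.


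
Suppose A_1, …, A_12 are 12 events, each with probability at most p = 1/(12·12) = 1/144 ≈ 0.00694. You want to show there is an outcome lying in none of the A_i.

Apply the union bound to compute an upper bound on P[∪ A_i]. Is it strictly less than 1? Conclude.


Union bound: P[∪_{i=1}^{12} A_i] ≤ Σ_i P[A_i] ≤ 12·p = 12·(1/144) = 1/12.
Numerically: 1/12 ≈ 0.08333.
Is 1/12 < 1? YES.
Since P[∪ A_i] ≤ 1/12 < 1, the complement has P[∩ A_i^c] ≥ 1 − 1/12 = 11/12 > 0, so some outcome avoids every A_i.

12·p = 1/12 ≈ 0.08333; existence CERTIFIED by the union bound.


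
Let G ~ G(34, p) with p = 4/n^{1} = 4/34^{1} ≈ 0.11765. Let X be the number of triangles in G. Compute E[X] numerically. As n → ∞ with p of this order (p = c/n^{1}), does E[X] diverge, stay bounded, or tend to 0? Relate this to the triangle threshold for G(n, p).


Number of potential triangles: C(34, 3) = 5984.
Each occurs with probability p³ ≈ (0.11765)³ ≈ 1.6283330e-03.
By linearity: E[X] = C(34, 3)·p³ ≈ 5984 · 1.6283330e-03 ≈ 9.74394.
Here α = 1, so p = 4/n is exactly at the triangle threshold p ~ 1/n. Asymptotically E[X] → c³/6 = 4³/6 = 32/3 ≈ 10.66667, a bounded constant. In this regime the triangle count is asymptotically Poisson(c³/6).

E[X] ≈ 9.74394; in regime p = Θ(1/n^{1}) E[X] stays bounded (at the triangle threshold p ~ 1/n).


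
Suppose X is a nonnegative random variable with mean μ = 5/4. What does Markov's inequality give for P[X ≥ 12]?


μ = E[X] = 5/4, a = 12.
Markov: P[X ≥ 12] ≤ μ/a = (5/4)/12 = 5/48.
Numerically: ≈ 0.1042.
(Since a = 12 > μ = 1.2500, the bound 5/48 is < 1 and informative.)

P[X ≥ 12] ≤ 5/48 ≈ 0.1042.


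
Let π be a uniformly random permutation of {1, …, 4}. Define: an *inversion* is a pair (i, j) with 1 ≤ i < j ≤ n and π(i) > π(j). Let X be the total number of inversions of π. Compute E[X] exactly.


Write X = Σ X_I over the C(4, 2) = 6 pairs i < j, with X_I the indicator of one inversion.
There are 6 indicators.
For each fixed pair i < j, the values π(i) and π(j) are two distinct elements of {1, …, 4} in uniformly random order; by symmetry P[π(i) > π(j)] = 1/2.
By linearity: E[X] = 6 · (1/2) = C(4, 2) · (1/2) = 6/2 = 3 ≈ 3.000.

E[X] = 3 = 3.000.


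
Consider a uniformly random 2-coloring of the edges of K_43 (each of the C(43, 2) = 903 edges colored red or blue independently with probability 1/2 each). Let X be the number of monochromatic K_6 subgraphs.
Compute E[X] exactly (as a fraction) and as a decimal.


Let X = Σ_S X_S over the C(43, 6) = 6096454 subsets S of size 6, where X_S = 1 if the K_6 on S is monochromatic.
For a fixed S, the K_6 on S has C(6, 2) = 15 edges. P[all 15 edges red] = (1/2)^15, and likewise for blue, so P[monochromatic] = 2·(1/2)^15 = 2^{1 − 15} = 1/16384.
By linearity: E[X] = C(43, 6) · 2^{1 − 15} = 6096454 · 1/16384 = 3048227/8192.
Numerically: E[X] ≈ 372.098.

E[X] = C(43,6)·2^(1−C(6,2)) = 3048227/8192 ≈ 372.098.


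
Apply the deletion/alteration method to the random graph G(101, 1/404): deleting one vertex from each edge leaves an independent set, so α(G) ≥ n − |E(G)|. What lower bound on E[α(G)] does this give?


E[|E(G)|] = C(101, 2)·p = 5050 · (1/404) = 25/2.
E[α(G)] ≥ n − E[|E(G)|] = 101 − 25/2 = 177/2.
Numerically: ≈ 88.50000.
(This is only a lower bound; the true E[α(G)] may be larger.)

E[α(G)] ≥ 177/2 ≈ 88.50000.


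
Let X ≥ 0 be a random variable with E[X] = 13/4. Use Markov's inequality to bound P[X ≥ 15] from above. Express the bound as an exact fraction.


μ = E[X] = 13/4, a = 15.
Markov: P[X ≥ 15] ≤ μ/a = (13/4)/15 = 13/60.
Numerically: ≈ 0.2167.
(Since a = 15 > μ = 3.2500, the bound 13/60 is < 1 and informative.)

P[X ≥ 15] ≤ 13/60 ≈ 0.2167.


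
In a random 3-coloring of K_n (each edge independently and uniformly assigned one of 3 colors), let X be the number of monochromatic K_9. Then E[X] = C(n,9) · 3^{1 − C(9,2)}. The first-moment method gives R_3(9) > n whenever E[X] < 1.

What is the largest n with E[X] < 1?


We need C(n, 9) · 3^{1 − 36} < 1, i.e. C(n, 9) < 3^{36 − 1} = 50031545098999707.
Check values of n near the boundary:
  n = 300: C(300, 9) = 48052241692154700; 48052241692154700 < 50031545098999707? YES
  n = 301: C(301, 9) = 49533303936090975; 49533303936090975 < 50031545098999707? YES
  n = 302: C(302, 9) = 51054804739588650; 51054804739588650 < 50031545098999707? NO
  n = 303: C(303, 9) = 52617706925494425; 52617706925494425 < 50031545098999707? NO
  n = 304: C(304, 9) = 54222992899492560; 54222992899492560 < 50031545098999707? NO
The largest n with C(n, 9) < 50031545098999707 is n = 301 (where E[X] = 16511101312030325/16677181699666569 ≈ 0.990041). Hence R_3(9) > 301, i.e. R_3(9) ≥ 302.

Largest n = 301; hence R_3(9) > 301.


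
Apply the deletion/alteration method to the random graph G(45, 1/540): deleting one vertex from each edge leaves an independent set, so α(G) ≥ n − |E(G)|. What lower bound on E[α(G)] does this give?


E[|E(G)|] = C(45, 2)·p = 990 · (1/540) = 11/6.
E[α(G)] ≥ n − E[|E(G)|] = 45 − 11/6 = 259/6.
Numerically: ≈ 43.1667.
(This is only a lower bound; the true E[α(G)] may be larger.)

E[α(G)] ≥ 259/6 ≈ 43.1667.


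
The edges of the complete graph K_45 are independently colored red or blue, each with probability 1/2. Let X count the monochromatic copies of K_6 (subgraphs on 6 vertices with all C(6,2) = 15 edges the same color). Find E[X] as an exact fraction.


Let X = Σ_S X_S over the C(45, 6) = 8145060 subsets S of size 6, where X_S = 1 if the K_6 on S is monochromatic.
For a fixed S, the K_6 on S has C(6, 2) = 15 edges. P[all 15 edges red] = (1/2)^15, and likewise for blue, so P[monochromatic] = 2·(1/2)^15 = 2^{1 − 15} = 1/16384.
By linearity: E[X] = C(45, 6) · 2^{1 − 15} = 8145060 · 1/16384 = 2036265/4096.
Numerically: E[X] ≈ 497.13501.

E[X] = C(45,6)·2^(1−C(6,2)) = 2036265/4096 ≈ 497.13501.


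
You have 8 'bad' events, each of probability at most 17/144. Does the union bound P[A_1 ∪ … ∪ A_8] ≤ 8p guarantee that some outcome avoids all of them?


Union bound: P[∪_{i=1}^{8} A_i] ≤ Σ_i P[A_i] ≤ 8·p = 8·(17/144) = 17/18.
Numerically: 17/18 ≈ 0.9444444.
Is 17/18 < 1? YES.
Since P[∪ A_i] ≤ 17/18 < 1, the complement has P[∩ A_i^c] ≥ 1 − 17/18 = 1/18 > 0, so some outcome avoids every A_i.

8·p = 17/18 ≈ 0.9444444; existence CERTIFIED by the union bound.


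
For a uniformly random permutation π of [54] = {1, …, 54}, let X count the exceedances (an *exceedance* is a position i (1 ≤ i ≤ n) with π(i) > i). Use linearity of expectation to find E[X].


Write X = Σ_{i=1}^{54} X_i, where X_i = 1_{π(i) > i}.
For each fixed i, π(i) is uniform over {1, …, 54} (marginal of a uniform permutation), so P[π(i) > i] = (n − i)/n. Summing: Σ_{i=1}^{54} (n − i)/n = (0 + 1 + … + 53)/54 = 54(54 − 1)/(2·54) = (54 − 1)/2.
Hence E[X] = Σ_{i=1}^{54} (54 − i)/54 = 53/2 ≈ 26.5000.

E[X] = 53/2 = 26.5000.


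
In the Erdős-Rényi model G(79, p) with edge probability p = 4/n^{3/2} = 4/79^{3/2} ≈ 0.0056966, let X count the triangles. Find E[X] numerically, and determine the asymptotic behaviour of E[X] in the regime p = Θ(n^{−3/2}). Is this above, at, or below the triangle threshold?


Number of potential triangles: C(79, 3) = 79079.
Each occurs with probability p³ ≈ (0.0056966)³ ≈ 1.8486643e-07.
By linearity: E[X] = C(79, 3)·p³ ≈ 79079 · 1.8486643e-07 ≈ 0.01462.
Since α = 3/2 > 1, p = c/n^{3/2} = o(1/n) is below the triangle threshold p ~ 1/n. Asymptotically E[X] ~ (c³/6)·n^{3(1−α)} = (4³/6)·n^{-1.5} → 0, so by Markov's inequality G has no triangles w.h.p.

E[X] ≈ 0.01462; in regime p = Θ(1/n^{3/2}) E[X] tends to 0 (below the triangle threshold p ~ 1/n).


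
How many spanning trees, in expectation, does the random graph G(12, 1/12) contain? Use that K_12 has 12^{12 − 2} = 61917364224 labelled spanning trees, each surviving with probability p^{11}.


K_12 has 12^{12 − 2} = 61917364224 labelled spanning trees.
For each such spanning tree H, let X_H = 1 if all 11 edges of H are present in G. Then P[X_H = 1] = p^{11} = (1/12)^{11} = 1/743008370688.
By linearity of expectation: E[X] = Σ_H E[X_H] = 61917364224 · p^{11} = 61917364224 · 1/743008370688 = 1/12.
Numerically: E[X] ≈ 0.08333.

E[X] = 61917364224 · (1/12)^{11} = 1/12 ≈ 0.08333.


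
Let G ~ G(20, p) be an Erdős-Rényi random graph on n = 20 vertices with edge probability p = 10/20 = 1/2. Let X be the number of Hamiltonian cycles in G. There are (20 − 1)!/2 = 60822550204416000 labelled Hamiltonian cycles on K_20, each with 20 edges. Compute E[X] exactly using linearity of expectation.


K_20 has (20 − 1)!/2 = 60822550204416000 labelled Hamiltonian cycles.
For each such Hamiltonian cycle H, let X_H = 1 if all 20 edges of H are present in G. Then P[X_H = 1] = p^{20} = (1/2)^{20} = 1/1048576.
By linearity of expectation: E[X] = Σ_H E[X_H] = 60822550204416000 · p^{20} = 60822550204416000 · 1/1048576 = 1856156927625/32.
Numerically: E[X] ≈ 5.8005e+10.

E[X] = 60822550204416000 · (1/2)^{20} = 1856156927625/32 ≈ 5.8005e+10.


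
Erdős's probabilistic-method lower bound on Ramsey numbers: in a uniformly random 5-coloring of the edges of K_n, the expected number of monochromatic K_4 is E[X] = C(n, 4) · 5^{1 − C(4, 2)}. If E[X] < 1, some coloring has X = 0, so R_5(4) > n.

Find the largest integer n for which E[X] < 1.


We need C(n, 4) · 5^{1 − 6} < 1, i.e. C(n, 4) < 5^{6 − 1} = 3125.
Check values of n near the boundary:
  n = 16: C(16, 4) = 1820; 1820 < 3125? YES
  n = 17: C(17, 4) = 2380; 2380 < 3125? YES
  n = 18: C(18, 4) = 3060; 3060 < 3125? YES
  n = 19: C(19, 4) = 3876; 3876 < 3125? NO
The largest n with C(n, 4) < 3125 is n = 18 (where E[X] = 612/625 ≈ 0.9792000). Hence R_5(4) > 18, i.e. R_5(4) ≥ 19.

Largest n = 18; hence R_5(4) > 18.


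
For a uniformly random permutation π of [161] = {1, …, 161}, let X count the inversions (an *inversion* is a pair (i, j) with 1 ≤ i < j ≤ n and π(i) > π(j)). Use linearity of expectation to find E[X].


Write X = Σ X_I over the C(161, 2) = 12880 pairs i < j, with X_I the indicator of one inversion.
There are 12880 indicators.
For each fixed pair i < j, the values π(i) and π(j) are two distinct elements of {1, …, 161} in uniformly random order; by symmetry P[π(i) > π(j)] = 1/2.
By linearity: E[X] = 12880 · (1/2) = C(161, 2) · (1/2) = 12880/2 = 6440 ≈ 6440.0000.

E[X] = 6440 = 6440.0000.


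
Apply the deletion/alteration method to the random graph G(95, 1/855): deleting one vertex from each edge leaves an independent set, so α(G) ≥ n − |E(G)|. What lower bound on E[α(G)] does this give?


E[|E(G)|] = C(95, 2)·p = 4465 · (1/855) = 47/9.
E[α(G)] ≥ n − E[|E(G)|] = 95 − 47/9 = 808/9.
Numerically: ≈ 89.778.
(This is only a lower bound; the true E[α(G)] may be larger.)

E[α(G)] ≥ 808/9 ≈ 89.778.


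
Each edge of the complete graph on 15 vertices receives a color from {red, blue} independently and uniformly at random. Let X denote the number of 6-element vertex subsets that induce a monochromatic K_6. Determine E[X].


Let X = Σ_S X_S over the C(15, 6) = 5005 subsets S of size 6, where X_S = 1 if the K_6 on S is monochromatic.
For a fixed S, the K_6 on S has C(6, 2) = 15 edges. P[all 15 edges red] = (1/2)^15, and likewise for blue, so P[monochromatic] = 2·(1/2)^15 = 2^{1 − 15} = 1/16384.
By linearity: E[X] = C(15, 6) · 2^{1 − 15} = 5005 · 1/16384 = 5005/16384.
Numerically: E[X] ≈ 0.30548.

E[X] = C(15,6)·2^(1−C(6,2)) = 5005/16384 ≈ 0.30548.


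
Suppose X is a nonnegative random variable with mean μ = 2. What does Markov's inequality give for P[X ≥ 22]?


μ = E[X] = 2, a = 22.
Markov: P[X ≥ 22] ≤ μ/a = (2)/22 = 1/11.
Numerically: ≈ 0.0909.
(Since a = 22 > μ = 2.0000, the bound 1/11 is < 1 and informative.)

P[X ≥ 22] ≤ 1/11 ≈ 0.0909.


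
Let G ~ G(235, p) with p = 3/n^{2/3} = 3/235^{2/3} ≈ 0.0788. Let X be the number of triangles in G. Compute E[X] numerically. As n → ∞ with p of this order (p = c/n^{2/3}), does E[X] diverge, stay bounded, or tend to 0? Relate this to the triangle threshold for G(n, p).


Number of potential triangles: C(235, 3) = 2135445.
Each occurs with probability p³ ≈ (0.0788)³ ≈ 4.88909e-04.
By linearity: E[X] = C(235, 3)·p³ ≈ 2135445 · 4.88909e-04 ≈ 1044.038.
Since α = 2/3 < 1, p = c/n^{2/3} ≫ 1/n is above the triangle threshold p ~ 1/n. Asymptotically E[X] ~ (c³/6)·n^{3(1−α)} = (3³/6)·n^{1} → ∞; triangles are abundant w.h.p.

E[X] ≈ 1044.038; in regime p = Θ(1/n^{2/3}) E[X] diverges (above the triangle threshold p ~ 1/n).


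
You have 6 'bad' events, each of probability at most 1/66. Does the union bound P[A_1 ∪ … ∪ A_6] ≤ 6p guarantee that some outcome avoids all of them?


Union bound: P[∪_{i=1}^{6} A_i] ≤ Σ_i P[A_i] ≤ 6·p = 6·(1/66) = 1/11.
Numerically: 1/11 ≈ 0.09091.
Is 1/11 < 1? YES.
Since P[∪ A_i] ≤ 1/11 < 1, the complement has P[∩ A_i^c] ≥ 1 − 1/11 = 10/11 > 0, so some outcome avoids every A_i.

6·p = 1/11 ≈ 0.09091; existence CERTIFIED by the union bound.


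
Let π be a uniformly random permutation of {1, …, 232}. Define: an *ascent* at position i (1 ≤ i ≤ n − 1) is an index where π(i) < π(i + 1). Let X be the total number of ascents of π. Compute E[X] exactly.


Write X = Σ X_I over i = 1, …, 231, with X_I the indicator of one ascent.
There are 231 indicators.
For each fixed i, the pair (π(i), π(i+1)) is a uniformly random ordered pair of distinct values from {1, …, 232}; by symmetry P[π(i) < π(i+1)] = 1/2.
By linearity: E[X] = 231 · (1/2) = (232 − 1) · (1/2) = 231/2 ≈ 115.50000.

E[X] = 231/2 = 115.50000.


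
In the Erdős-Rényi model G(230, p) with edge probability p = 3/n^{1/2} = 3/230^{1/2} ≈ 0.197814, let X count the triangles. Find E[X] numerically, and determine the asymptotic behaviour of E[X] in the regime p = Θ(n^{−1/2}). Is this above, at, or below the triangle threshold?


Number of potential triangles: C(230, 3) = 2001460.
Each occurs with probability p³ ≈ (0.197814)³ ≈ 7.74055338e-03.
By linearity: E[X] = C(230, 3)·p³ ≈ 2001460 · 7.74055338e-03 ≈ 15492.407975.
Since α = 1/2 < 1, p = c/n^{1/2} ≫ 1/n is above the triangle threshold p ~ 1/n. Asymptotically E[X] ~ (c³/6)·n^{3(1−α)} = (3³/6)·n^{1.5} → ∞; triangles are abundant w.h.p.

E[X] ≈ 15492.407975; in regime p = Θ(1/n^{1/2}) E[X] diverges (above the triangle threshold p ~ 1/n).


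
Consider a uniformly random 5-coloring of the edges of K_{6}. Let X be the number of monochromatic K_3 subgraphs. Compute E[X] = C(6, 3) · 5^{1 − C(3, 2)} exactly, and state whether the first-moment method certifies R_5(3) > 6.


E[X] = C(6, 3) · 5^{1 − 3} = 20 · 5^{−2} = 20/25.
As a reduced fraction: E[X] = 4/5 ≈ 0.80000.
Is E[X] < 1? YES.
Since E[X] < 1, there exists a 5-coloring of K_{6} with no monochromatic K_3; hence R_5(3) > 6.

E[X] = 4/5 ≈ 0.80000; E[X] < 1, so R_5(3) > 6.


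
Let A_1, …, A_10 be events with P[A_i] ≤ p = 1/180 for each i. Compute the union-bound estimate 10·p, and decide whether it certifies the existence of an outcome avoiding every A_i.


Union bound: P[∪_{i=1}^{10} A_i] ≤ Σ_i P[A_i] ≤ 10·p = 10·(1/180) = 1/18.
Numerically: 1/18 ≈ 0.05556.
Is 1/18 < 1? YES.
Since P[∪ A_i] ≤ 1/18 < 1, the complement has P[∩ A_i^c] ≥ 1 − 1/18 = 17/18 > 0, so some outcome avoids every A_i.

10·p = 1/18 ≈ 0.05556; existence CERTIFIED by the union bound.


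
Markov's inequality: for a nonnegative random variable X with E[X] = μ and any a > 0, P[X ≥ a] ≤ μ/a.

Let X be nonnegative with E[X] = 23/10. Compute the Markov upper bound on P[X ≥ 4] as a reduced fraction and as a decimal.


μ = E[X] = 23/10, a = 4.
Markov: P[X ≥ 4] ≤ μ/a = (23/10)/4 = 23/40.
Numerically: ≈ 0.5750.
(Since a = 4 > μ = 2.3000, the bound 23/40 is < 1 and informative.)

P[X ≥ 4] ≤ 23/40 ≈ 0.5750.


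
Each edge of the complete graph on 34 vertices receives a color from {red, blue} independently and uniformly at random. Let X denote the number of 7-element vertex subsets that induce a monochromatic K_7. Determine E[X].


Let X = Σ_S X_S over the C(34, 7) = 5379616 subsets S of size 7, where X_S = 1 if the K_7 on S is monochromatic.
For a fixed S, the K_7 on S has C(7, 2) = 21 edges. P[all 21 edges red] = (1/2)^21, and likewise for blue, so P[monochromatic] = 2·(1/2)^21 = 2^{1 − 21} = 1/1048576.
By linearity of expectation: E[X] = C(34, 7) · 2^{1 − 21} = 5379616 · 1/1048576 = 168113/32768.
Numerically: E[X] ≈ 5.1304.

E[X] = C(34,7)·2^(1−C(7,2)) = 168113/32768 ≈ 5.1304.


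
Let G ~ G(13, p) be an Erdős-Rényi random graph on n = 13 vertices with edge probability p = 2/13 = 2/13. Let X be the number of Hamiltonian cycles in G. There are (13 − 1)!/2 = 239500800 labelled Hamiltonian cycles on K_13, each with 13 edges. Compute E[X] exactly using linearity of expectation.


K_13 has (13 − 1)!/2 = 239500800 labelled Hamiltonian cycles.
For each such Hamiltonian cycle H, let X_H = 1 if all 13 edges of H are present in G. Then P[X_H = 1] = p^{13} = (2/13)^{13} = 8192/302875106592253.
Summing the indicators: E[X] = Σ_H E[X_H] = 239500800 · p^{13} = 239500800 · 8192/302875106592253 = 1961990553600/302875106592253.
Numerically: E[X] ≈ 0.006478.

E[X] = 239500800 · (2/13)^{13} = 1961990553600/302875106592253 ≈ 0.006478.


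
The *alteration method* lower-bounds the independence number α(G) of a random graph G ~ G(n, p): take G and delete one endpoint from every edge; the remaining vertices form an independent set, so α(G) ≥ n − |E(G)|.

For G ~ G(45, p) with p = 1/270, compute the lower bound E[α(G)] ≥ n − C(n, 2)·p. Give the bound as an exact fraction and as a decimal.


E[|E(G)|] = C(45, 2)·p = 990 · (1/270) = 11/3.
E[α(G)] ≥ n − E[|E(G)|] = 45 − 11/3 = 124/3.
Numerically: ≈ 41.33333.
(This is only a lower bound; the true E[α(G)] may be larger.)

E[α(G)] ≥ 124/3 ≈ 41.33333.


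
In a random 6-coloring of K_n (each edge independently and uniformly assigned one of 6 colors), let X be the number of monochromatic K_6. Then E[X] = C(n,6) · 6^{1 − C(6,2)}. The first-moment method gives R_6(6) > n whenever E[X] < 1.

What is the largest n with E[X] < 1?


We need C(n, 6) · 6^{1 − 15} < 1, i.e. C(n, 6) < 6^{15 − 1} = 78364164096.
Check values of n near the boundary:
  n = 193: C(193, 6) = 66364016544; 66364016544 < 78364164096? YES
  n = 194: C(194, 6) = 68482017072; 68482017072 < 78364164096? YES
  n = 195: C(195, 6) = 70656049360; 70656049360 < 78364164096? YES
  n = 196: C(196, 6) = 72887293024; 72887293024 < 78364164096? YES
  n = 197: C(197, 6) = 75176946208; 75176946208 < 78364164096? YES
  n = 198: C(198, 6) = 77526225777; 77526225777 < 78364164096? YES
  n = 199: C(199, 6) = 79936367511; 79936367511 < 78364164096? NO
  n = 200: C(200, 6) = 82408626300; 82408626300 < 78364164096? NO
  n = 201: C(201, 6) = 84944276340; 84944276340 < 78364164096? NO
The largest n with C(n, 6) < 78364164096 is n = 198 (where E[X] = 25842075259/26121388032 ≈ 0.989307). Hence R_6(6) > 198, i.e. R_6(6) ≥ 199.

Largest n = 198; hence R_6(6) > 198.
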